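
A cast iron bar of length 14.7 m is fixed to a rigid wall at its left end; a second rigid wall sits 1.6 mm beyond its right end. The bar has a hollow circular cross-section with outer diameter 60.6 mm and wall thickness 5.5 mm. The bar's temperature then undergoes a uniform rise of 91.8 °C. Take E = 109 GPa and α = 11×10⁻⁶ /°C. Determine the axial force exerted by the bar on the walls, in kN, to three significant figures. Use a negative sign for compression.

-93.5 kN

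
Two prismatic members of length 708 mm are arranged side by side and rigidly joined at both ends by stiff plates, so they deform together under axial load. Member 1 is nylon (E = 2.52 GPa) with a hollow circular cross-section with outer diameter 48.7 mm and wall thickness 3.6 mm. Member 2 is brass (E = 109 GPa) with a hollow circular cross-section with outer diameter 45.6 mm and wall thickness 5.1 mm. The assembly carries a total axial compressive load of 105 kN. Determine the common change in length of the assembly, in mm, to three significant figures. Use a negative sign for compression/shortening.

A_1 = 510.1 mm².
A_2 = 648.9 mm².
Equal strain + equilibrium ⇒ each member carries load in proportion to AE: A₁E₁ = 1285000 N, A₂E₂ = 70730000 N, ΣAE = 72020000 N.
δ = PL/ΣAE = -105000·708/72020000 = -1.032 mm.

-1.03 mm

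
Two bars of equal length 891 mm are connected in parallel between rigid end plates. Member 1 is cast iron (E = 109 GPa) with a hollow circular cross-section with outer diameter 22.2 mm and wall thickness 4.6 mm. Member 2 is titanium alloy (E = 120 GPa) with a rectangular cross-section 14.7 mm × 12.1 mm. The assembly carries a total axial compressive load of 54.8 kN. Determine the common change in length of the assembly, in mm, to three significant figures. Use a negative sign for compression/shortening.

A_1 = 254.3 mm².
A_2 = 177.9 mm².
Equal strain + equilibrium ⇒ each member carries load in proportion to AE: A₁E₁ = 27720000 N, A₂E₂ = 21340000 N, ΣAE = 49070000 N.
δ = PL/ΣAE = -54800·891/49070000 = -0.9951 mm.

-0.995 mm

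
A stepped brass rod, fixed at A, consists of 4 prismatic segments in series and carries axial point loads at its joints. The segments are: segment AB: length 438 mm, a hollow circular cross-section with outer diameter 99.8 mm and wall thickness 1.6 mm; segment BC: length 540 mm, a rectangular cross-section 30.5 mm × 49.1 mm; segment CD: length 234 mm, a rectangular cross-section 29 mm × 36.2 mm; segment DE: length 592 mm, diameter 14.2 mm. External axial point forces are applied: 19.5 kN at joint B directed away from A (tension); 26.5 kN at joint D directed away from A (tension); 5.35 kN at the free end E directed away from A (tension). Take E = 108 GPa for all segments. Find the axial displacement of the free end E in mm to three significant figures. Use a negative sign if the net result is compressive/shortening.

0.779 mm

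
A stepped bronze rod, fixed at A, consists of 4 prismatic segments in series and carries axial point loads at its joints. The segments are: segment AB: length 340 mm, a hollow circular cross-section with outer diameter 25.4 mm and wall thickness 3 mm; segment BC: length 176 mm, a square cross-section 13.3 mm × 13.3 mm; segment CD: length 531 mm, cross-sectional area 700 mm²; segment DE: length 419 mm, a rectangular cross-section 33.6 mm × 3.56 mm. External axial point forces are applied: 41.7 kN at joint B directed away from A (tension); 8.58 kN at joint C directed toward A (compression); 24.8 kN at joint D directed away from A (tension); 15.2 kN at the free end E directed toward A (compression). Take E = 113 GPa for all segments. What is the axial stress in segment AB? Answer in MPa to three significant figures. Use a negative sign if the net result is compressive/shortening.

202 MPa

Internal axial forces (sectioning from the free end, tension +): N_DE = -15.2 kN, N_CD = 9.6 kN, N_BC = 1.02 kN, N_AB = 42.72 kN.
A_AB = 211.1 mm².
σ_AB = N_AB/A_AB = 42720/211.1 = 202.4 MPa.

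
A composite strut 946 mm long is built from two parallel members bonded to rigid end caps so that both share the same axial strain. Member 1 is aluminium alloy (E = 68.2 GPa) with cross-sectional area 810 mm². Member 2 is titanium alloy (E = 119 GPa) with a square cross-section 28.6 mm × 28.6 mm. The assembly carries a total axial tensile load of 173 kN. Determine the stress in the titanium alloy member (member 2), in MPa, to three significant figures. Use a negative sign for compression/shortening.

A_2 = 818 mm².
Equal strain + equilibrium ⇒ each member carries load in proportion to AE: A₁E₁ = 55240000 N, A₂E₂ = 97340000 N, ΣAE = 152600000 N.
σ₂ = P·E₂/ΣAE = 173000·119000/152600000 = 134.9 MPa.

135 MPa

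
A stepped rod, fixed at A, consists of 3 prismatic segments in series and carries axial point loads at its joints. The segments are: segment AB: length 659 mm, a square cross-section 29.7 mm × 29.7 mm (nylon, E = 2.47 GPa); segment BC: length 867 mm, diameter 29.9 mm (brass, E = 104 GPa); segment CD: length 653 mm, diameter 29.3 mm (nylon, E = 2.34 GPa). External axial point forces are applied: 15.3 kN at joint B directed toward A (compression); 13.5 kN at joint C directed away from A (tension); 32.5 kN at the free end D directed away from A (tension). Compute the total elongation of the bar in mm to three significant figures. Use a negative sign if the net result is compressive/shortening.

Internal axial forces (sectioning from the free end, tension +): N_CD = 32.5 kN, N_BC = 46 kN, N_AB = 30.7 kN.
A_AB = 882.1 mm².
A_BC = 702.2 mm².
A_CD = 674.3 mm².
δ_AB = 30700·659/(882.1·2470) = 9.286 mm
δ_BC = 46000·867/(702.2·104000) = 0.5461 mm
δ_CD = 32500·653/(674.3·2340) = 13.45 mm
δ = Σδ_i = 23.28 mm.

23.3 mm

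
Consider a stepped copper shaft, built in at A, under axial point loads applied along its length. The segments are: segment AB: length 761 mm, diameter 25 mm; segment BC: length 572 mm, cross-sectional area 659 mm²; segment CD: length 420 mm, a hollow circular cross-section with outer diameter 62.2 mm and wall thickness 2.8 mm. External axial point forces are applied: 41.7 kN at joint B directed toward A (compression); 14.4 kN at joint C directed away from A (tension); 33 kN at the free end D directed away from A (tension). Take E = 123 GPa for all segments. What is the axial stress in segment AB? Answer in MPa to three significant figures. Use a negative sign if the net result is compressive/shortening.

11.6 MPa

Internal axial forces (sectioning from the free end, tension +): N_CD = 33 kN, N_BC = 47.4 kN, N_AB = 5.7 kN.
A_AB = 490.9 mm².
σ_AB = N_AB/A_AB = 5700/490.9 = 11.61 MPa.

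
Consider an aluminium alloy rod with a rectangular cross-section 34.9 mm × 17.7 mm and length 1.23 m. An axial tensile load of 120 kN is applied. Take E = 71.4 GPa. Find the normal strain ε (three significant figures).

A = 617.7 mm².
σ = N/A = 194.3 MPa; ε = σ/E = 194.3/71400 = 2.721e-03.

0.00272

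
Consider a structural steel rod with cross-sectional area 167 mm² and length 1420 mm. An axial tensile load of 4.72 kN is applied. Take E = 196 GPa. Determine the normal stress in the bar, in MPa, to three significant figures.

σ = N/A = 4720/167 = 28.26 MPa.

28.3 MPa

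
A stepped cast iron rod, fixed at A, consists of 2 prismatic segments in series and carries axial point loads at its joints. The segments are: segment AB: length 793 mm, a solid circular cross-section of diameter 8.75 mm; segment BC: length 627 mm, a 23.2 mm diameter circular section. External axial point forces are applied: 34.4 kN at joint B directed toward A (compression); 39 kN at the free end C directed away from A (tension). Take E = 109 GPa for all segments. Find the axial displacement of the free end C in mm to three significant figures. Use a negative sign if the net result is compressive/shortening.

1.09 mm

Internal axial forces (sectioning from the free end, tension +): N_BC = 39 kN, N_AB = 4.6 kN.
A_AB = 60.13 mm².
A_BC = 422.7 mm².
δ_AB = 4600·793/(60.13·109000) = 0.5565 mm
δ_BC = 39000·627/(422.7·109000) = 0.5307 mm
δ = Σδ_i = 1.087 mm.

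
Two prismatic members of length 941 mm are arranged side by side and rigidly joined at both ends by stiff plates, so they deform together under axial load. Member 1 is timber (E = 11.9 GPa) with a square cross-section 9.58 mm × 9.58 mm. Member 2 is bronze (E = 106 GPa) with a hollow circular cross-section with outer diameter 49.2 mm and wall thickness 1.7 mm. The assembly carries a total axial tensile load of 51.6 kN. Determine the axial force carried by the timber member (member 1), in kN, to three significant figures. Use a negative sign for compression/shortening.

2.01 kN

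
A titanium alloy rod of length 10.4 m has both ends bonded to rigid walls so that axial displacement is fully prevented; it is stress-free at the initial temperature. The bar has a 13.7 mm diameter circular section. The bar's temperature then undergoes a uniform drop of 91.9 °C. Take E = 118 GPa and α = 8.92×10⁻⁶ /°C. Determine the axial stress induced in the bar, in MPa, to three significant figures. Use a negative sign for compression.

Free thermal expansion αLΔT = 8.92e-6 · 10400 · -91.9 = -8.525 mm.
The walls impose strain ε = −(-8.525)/10400 = 8.1975e-04; σ = Eε = 118000 · 8.1975e-04 = 96.73 MPa.

96.7 MPa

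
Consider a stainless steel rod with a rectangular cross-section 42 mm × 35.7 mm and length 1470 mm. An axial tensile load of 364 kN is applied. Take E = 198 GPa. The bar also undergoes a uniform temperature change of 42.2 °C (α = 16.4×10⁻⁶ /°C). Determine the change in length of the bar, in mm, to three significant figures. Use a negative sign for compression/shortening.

2.82 mm

A = 1499 mm².
δ_mech = NL/(AE) = 364000·1470/(1499·198000) = 1.802 mm.
δ_thermal = αLΔT = 16.4e-6·1470·42.2 = 1.017 mm.
δ = δ_mech + δ_thermal = 2.82 mm.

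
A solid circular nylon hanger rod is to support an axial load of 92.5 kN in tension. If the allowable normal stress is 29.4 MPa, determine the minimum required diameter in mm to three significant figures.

Required area A ≥ P/σ_allow = 92500/29.4 = 3146 mm².
For a solid circular section, d ≥ √(4A/π) = 63.29 mm.

63.3 mm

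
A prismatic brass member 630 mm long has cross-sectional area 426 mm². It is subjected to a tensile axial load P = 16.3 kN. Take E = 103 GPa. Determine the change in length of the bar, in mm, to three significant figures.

δ_mech = NL/(AE) = 16300·630/(426·103000) = 0.234 mm.

0.234 mm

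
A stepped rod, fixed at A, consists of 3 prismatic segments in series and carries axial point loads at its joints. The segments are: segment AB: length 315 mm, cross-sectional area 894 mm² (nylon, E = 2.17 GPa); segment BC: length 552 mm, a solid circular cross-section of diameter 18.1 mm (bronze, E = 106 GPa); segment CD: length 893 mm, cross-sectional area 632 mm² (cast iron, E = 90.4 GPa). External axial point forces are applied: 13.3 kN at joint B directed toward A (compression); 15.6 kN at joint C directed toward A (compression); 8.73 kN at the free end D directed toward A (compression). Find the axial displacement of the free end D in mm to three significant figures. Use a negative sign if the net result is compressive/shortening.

Internal axial forces (sectioning from the free end, tension +): N_CD = -8.73 kN, N_BC = -24.33 kN, N_AB = -37.63 kN.
A_BC = 257.3 mm².
δ_AB = -37630·315/(894·2170) = -6.11 mm
δ_BC = -24330·552/(257.3·106000) = -0.4924 mm
δ_CD = -8730·893/(632·90400) = -0.1365 mm
δ = Σδ_i = -6.739 mm.

-6.74 mm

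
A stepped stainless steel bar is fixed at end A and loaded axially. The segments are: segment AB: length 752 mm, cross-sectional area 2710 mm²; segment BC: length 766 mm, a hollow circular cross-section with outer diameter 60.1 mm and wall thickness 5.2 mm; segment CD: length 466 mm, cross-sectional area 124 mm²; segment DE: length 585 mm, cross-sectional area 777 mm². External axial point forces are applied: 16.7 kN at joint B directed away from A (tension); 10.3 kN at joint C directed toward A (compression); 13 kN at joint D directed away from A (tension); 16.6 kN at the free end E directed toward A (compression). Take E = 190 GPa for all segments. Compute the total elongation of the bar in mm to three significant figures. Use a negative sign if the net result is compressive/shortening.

-0.195 mm

Internal axial forces (sectioning from the free end, tension +): N_DE = -16.6 kN, N_CD = -3.6 kN, N_BC = -13.9 kN, N_AB = 2.8 kN.
A_BC = 896.9 mm².
δ_AB = 2800·752/(2710·190000) = 0.004089 mm
δ_BC = -13900·766/(896.9·190000) = -0.06248 mm
δ_CD = -3600·466/(124·190000) = -0.07121 mm
δ_DE = -16600·585/(777·190000) = -0.06578 mm
δ = Σδ_i = -0.1954 mm.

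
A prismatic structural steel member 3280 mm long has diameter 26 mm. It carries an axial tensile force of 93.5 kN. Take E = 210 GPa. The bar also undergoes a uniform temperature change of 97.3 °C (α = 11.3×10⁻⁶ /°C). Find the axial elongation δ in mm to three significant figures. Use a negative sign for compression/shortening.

A = 530.9 mm².
δ_mech = NL/(AE) = 93500·3280/(530.9·210000) = 2.751 mm.
δ_thermal = αLΔT = 11.3e-6·3280·97.3 = 3.606 mm.
δ = δ_mech + δ_thermal = 6.357 mm.

6.36 mm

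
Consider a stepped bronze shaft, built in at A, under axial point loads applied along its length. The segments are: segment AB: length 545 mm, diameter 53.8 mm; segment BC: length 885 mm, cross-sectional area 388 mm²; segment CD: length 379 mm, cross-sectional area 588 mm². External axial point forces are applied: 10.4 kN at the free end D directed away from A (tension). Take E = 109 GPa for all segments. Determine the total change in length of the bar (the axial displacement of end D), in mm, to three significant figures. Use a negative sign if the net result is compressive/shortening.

Internal axial forces (sectioning from the free end, tension +): N_CD = 10.4 kN, N_BC = 10.4 kN, N_AB = 10.4 kN.
A_AB = 2273 mm².
δ_AB = 10400·545/(2273·109000) = 0.02287 mm
δ_BC = 10400·885/(388·109000) = 0.2176 mm
δ_CD = 10400·379/(588·109000) = 0.0615 mm
δ = Σδ_i = 0.302 mm.

0.302 mm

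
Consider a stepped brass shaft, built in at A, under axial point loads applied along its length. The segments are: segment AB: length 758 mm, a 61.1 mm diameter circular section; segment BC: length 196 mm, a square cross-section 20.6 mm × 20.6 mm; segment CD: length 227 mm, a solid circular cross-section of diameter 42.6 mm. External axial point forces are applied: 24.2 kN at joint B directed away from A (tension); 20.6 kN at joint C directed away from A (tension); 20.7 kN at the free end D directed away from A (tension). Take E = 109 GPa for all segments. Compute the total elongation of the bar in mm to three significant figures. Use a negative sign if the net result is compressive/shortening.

0.361 mm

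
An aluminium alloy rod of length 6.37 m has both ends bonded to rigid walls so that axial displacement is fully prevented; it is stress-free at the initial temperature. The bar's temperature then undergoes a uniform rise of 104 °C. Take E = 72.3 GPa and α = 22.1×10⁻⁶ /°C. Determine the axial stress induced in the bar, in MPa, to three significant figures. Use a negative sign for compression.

-166 MPa

Free thermal expansion αLΔT = 22.1e-6 · 6370 · 104 = 14.64 mm.
The walls impose strain ε = −(14.64)/6370 = -2.2984e-03; σ = Eε = 72300 · -2.2984e-03 = -166.2 MPa.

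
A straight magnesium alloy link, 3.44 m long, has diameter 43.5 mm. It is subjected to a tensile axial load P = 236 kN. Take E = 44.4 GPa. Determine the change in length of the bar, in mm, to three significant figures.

A = 1486 mm².
δ_mech = NL/(AE) = 236000·3440/(1486·44400) = 12.3 mm.

12.3 mm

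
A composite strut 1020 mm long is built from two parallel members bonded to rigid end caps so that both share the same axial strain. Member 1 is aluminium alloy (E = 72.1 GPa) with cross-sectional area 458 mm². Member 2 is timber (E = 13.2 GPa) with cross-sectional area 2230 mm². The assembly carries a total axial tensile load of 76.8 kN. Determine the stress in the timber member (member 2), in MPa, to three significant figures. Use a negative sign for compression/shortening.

Equal strain + equilibrium ⇒ each member carries load in proportion to AE: A₁E₁ = 33020000 N, A₂E₂ = 29440000 N, ΣAE = 62460000 N.
σ₂ = P·E₂/ΣAE = 76800·13200/62460000 = 16.23 MPa.

16.2 MPa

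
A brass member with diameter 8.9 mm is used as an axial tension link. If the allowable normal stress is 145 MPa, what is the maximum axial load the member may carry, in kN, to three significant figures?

9.02 kN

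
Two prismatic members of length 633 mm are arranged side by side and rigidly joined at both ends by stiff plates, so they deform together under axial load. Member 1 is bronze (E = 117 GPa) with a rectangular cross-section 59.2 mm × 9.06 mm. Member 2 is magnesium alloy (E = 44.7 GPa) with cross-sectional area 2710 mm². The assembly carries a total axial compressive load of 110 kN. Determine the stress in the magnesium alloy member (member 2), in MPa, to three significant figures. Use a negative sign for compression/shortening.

-26.7 MPa

A_1 = 536.4 mm².
Equal strain + equilibrium ⇒ each member carries load in proportion to AE: A₁E₁ = 62750000 N, A₂E₂ = 121100000 N, ΣAE = 183900000 N.
σ₂ = P·E₂/ΣAE = -110000·44700/183900000 = -26.74 MPa.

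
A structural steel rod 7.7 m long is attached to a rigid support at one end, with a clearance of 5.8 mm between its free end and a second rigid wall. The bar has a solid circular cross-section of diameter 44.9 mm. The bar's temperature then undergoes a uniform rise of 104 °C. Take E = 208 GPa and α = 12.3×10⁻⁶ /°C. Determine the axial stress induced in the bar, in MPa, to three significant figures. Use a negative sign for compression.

Free thermal expansion αLΔT = 12.3e-6 · 7700 · 104 = 9.85 mm.
The walls engage after the gap closes; constrained expansion = 9.85 − 5.8 = 4.05 mm.
The walls impose strain ε = −(4.05)/7700 = -5.2595e-04; σ = Eε = 208000 · -5.2595e-04 = -109.4 MPa.

-109 MPa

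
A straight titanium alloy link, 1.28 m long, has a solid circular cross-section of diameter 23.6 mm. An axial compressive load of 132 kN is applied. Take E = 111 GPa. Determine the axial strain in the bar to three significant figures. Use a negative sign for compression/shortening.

-0.00272

A = 437.4 mm².
σ = N/A = -301.8 MPa; ε = σ/E = -301.8/111000 = -2.719e-03.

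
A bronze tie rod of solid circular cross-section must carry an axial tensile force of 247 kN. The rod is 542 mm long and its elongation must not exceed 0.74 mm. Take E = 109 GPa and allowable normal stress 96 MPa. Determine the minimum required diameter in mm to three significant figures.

Required area A ≥ P/σ_allow = 247000/96 = 2573 mm².
For a solid circular section, d ≥ √(4A/π) = 57.24 mm.
Elongation limit: A ≥ PL/(Eδ_allow) = 247000·542/(109000·0.74) = 1660 mm² ⇒ d ≥ 45.97 mm.
The stress limit governs.

57.2 mm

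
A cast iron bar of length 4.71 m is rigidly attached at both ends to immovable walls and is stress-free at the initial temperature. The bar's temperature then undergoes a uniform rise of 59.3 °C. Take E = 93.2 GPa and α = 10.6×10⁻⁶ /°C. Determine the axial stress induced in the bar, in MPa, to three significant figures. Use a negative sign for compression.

Free thermal expansion αLΔT = 10.6e-6 · 4710 · 59.3 = 2.961 mm.
The walls impose strain ε = −(2.961)/4710 = -6.2858e-04; σ = Eε = 93200 · -6.2858e-04 = -58.58 MPa.

-58.6 MPa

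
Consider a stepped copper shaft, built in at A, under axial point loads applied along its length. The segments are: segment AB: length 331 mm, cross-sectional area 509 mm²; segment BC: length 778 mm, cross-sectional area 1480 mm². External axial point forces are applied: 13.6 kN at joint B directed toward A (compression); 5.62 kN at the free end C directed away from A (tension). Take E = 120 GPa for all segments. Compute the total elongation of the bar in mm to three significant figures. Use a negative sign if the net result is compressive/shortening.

Internal axial forces (sectioning from the free end, tension +): N_BC = 5.62 kN, N_AB = -7.98 kN.
δ_AB = -7980·331/(509·120000) = -0.04324 mm
δ_BC = 5620·778/(1480·120000) = 0.02462 mm
δ = Σδ_i = -0.01863 mm.

-0.0186 mm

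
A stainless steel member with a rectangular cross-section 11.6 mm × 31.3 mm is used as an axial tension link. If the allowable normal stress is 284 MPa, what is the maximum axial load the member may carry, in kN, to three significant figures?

103 kN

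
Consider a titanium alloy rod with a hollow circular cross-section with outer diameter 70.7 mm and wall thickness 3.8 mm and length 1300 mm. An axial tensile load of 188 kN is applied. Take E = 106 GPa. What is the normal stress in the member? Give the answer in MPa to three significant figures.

235 MPa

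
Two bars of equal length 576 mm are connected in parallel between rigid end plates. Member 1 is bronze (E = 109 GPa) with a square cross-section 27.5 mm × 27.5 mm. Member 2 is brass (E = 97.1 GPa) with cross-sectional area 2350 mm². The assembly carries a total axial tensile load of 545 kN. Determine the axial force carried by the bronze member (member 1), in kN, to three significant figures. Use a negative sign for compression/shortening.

145 kN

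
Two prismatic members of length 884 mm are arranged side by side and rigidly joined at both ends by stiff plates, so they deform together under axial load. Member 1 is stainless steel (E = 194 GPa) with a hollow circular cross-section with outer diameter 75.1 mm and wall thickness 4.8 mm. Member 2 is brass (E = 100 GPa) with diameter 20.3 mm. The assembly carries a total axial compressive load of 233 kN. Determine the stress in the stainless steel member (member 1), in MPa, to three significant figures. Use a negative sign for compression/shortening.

-190 MPa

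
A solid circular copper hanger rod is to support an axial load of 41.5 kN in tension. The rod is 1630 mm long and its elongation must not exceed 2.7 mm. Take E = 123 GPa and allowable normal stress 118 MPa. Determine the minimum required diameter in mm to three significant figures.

Required area A ≥ P/σ_allow = 41500/118 = 351.7 mm².
For a solid circular section, d ≥ √(4A/π) = 21.16 mm.
Elongation limit: A ≥ PL/(Eδ_allow) = 41500·1630/(123000·2.7) = 203.7 mm² ⇒ d ≥ 16.1 mm.
The stress limit governs.

21.2 mm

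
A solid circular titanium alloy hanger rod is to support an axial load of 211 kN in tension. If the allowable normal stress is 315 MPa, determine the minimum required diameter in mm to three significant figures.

Required area A ≥ P/σ_allow = 211000/315 = 669.8 mm².
For a solid circular section, d ≥ √(4A/π) = 29.2 mm.

29.2 mm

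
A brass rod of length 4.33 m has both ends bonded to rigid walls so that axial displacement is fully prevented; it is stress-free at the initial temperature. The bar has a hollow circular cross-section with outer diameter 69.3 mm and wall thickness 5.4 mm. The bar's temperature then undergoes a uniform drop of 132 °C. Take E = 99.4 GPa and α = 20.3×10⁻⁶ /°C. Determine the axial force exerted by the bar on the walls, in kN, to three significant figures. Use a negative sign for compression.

Free thermal expansion αLΔT = 20.3e-6 · 4330 · -132 = -11.6 mm.
The walls impose strain ε = −(-11.6)/4330 = 2.6796e-03; σ = Eε = 99400 · 2.6796e-03 = 266.4 MPa.
Wall reaction R = σ·A = 266.4·1084 = 288700 N = 288.7 kN.

289 kN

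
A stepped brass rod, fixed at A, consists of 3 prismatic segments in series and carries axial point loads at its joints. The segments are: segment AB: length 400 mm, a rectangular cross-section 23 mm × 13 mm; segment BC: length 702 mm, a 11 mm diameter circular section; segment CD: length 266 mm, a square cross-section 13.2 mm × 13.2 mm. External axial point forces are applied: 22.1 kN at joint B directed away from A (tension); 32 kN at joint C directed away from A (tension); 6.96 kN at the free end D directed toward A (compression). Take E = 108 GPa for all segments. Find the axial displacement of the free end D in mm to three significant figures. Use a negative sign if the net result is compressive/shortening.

Internal axial forces (sectioning from the free end, tension +): N_CD = -6.96 kN, N_BC = 25.04 kN, N_AB = 47.14 kN.
A_AB = 299 mm².
A_BC = 95.03 mm².
A_CD = 174.2 mm².
δ_AB = 47140·400/(299·108000) = 0.5839 mm
δ_BC = 25040·702/(95.03·108000) = 1.713 mm
δ_CD = -6960·266/(174.2·108000) = -0.09838 mm
δ = Σδ_i = 2.198 mm.

2.20 mm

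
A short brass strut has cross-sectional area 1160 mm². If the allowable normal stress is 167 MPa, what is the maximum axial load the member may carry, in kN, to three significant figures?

P_max = σ_allow · A = 167 · 1160 = 193700 N = 193.7 kN.

194 kN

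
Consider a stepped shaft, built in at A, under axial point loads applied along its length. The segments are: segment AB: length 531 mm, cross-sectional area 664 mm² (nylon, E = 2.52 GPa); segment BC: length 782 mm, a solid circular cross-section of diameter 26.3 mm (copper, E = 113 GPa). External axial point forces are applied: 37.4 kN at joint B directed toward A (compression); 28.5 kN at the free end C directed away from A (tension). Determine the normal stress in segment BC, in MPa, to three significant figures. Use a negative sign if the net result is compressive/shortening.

Internal axial forces (sectioning from the free end, tension +): N_BC = 28.5 kN, N_AB = -8.9 kN.
A_BC = 543.3 mm².
σ_BC = N_BC/A_BC = 28500/543.3 = 52.46 MPa.

52.5 MPa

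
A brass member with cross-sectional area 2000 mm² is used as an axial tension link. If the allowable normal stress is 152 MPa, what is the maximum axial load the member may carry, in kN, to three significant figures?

304 kN

P_max = σ_allow · A = 152 · 2000 = 304000 N = 304 kN.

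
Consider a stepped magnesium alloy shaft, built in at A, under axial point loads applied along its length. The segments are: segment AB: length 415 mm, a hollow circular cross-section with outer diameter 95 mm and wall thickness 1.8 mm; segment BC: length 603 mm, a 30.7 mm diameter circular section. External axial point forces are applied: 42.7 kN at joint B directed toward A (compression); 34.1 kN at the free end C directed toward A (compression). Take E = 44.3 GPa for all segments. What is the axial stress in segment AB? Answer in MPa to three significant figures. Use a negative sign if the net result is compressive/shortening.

-146 MPa

Internal axial forces (sectioning from the free end, tension +): N_BC = -34.1 kN, N_AB = -76.8 kN.
A_AB = 527 mm².
σ_AB = N_AB/A_AB = -76800/527 = -145.7 MPa.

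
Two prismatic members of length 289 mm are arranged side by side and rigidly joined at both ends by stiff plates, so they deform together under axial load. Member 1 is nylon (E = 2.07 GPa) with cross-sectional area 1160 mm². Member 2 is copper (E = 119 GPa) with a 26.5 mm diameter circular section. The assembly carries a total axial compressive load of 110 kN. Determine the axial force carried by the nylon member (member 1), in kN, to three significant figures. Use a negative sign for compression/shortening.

-3.88 kN

A_2 = 551.5 mm².
Equal strain + equilibrium ⇒ each member carries load in proportion to AE: A₁E₁ = 2401000 N, A₂E₂ = 65630000 N, ΣAE = 68040000 N.
F₁ = P·A₁E₁/ΣAE = -110000·2401000/68040000 = -3882 N.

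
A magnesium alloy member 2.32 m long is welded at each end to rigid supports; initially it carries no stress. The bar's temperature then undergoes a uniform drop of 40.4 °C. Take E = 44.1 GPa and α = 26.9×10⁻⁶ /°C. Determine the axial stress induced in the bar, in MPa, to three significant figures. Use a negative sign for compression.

Free thermal expansion αLΔT = 26.9e-6 · 2320 · -40.4 = -2.521 mm.
The walls impose strain ε = −(-2.521)/2320 = 1.0868e-03; σ = Eε = 44100 · 1.0868e-03 = 47.93 MPa.

47.9 MPa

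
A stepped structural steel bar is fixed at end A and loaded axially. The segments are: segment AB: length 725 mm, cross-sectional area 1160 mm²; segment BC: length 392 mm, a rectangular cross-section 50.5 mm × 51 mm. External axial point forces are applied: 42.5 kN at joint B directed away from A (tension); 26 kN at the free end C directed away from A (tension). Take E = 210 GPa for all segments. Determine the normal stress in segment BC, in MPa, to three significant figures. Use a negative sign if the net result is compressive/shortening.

10.1 MPa

Internal axial forces (sectioning from the free end, tension +): N_BC = 26 kN, N_AB = 68.5 kN.
A_BC = 2576 mm².
σ_BC = N_BC/A_BC = 26000/2576 = 10.1 MPa.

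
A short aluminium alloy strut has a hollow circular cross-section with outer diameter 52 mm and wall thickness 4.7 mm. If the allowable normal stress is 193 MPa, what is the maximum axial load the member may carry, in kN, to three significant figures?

135 kN

A = 698.4 mm².
P_max = σ_allow · A = 193 · 698.4 = 134800 N = 134.8 kN.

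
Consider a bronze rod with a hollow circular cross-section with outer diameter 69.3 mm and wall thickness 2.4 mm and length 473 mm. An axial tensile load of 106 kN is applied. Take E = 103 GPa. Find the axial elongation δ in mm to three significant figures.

A = 504.4 mm².
δ_mech = NL/(AE) = 106000·473/(504.4·103000) = 0.965 mm.

0.965 mm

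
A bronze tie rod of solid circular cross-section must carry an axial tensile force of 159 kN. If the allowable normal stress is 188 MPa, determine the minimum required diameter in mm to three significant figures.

32.8 mm

Required area A ≥ P/σ_allow = 159000/188 = 845.7 mm².
For a solid circular section, d ≥ √(4A/π) = 32.82 mm.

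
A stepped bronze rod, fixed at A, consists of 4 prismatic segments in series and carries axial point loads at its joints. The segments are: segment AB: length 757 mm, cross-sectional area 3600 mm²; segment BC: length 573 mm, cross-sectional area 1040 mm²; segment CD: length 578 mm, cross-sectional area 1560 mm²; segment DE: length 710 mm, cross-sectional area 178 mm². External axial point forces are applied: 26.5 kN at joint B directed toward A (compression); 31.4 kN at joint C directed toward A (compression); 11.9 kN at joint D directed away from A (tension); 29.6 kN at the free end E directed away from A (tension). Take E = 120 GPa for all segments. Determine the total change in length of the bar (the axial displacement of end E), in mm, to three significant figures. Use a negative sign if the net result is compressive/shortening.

1.13 mm

Internal axial forces (sectioning from the free end, tension +): N_DE = 29.6 kN, N_CD = 41.5 kN, N_BC = 10.1 kN, N_AB = -16.4 kN.
δ_AB = -16400·757/(3600·120000) = -0.02874 mm
δ_BC = 10100·573/(1040·120000) = 0.04637 mm
δ_CD = 41500·578/(1560·120000) = 0.1281 mm
δ_DE = 29600·710/(178·120000) = 0.9839 mm
δ = Σδ_i = 1.13 mm.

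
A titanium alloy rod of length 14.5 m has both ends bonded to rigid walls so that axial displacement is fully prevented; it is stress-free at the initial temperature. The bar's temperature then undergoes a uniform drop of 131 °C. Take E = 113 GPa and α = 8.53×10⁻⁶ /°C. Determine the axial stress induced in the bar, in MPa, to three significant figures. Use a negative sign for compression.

126 MPa

Free thermal expansion αLΔT = 8.53e-6 · 14500 · -131 = -16.2 mm.
The walls impose strain ε = −(-16.2)/14500 = 1.1174e-03; σ = Eε = 113000 · 1.1174e-03 = 126.3 MPa.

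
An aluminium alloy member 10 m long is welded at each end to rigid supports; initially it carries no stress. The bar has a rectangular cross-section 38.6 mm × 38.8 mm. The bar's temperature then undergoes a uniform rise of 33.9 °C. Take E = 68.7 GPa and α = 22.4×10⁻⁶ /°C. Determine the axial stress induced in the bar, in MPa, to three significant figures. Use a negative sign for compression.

Free thermal expansion αLΔT = 22.4e-6 · 10000 · 33.9 = 7.594 mm.
The walls impose strain ε = −(7.594)/10000 = -7.5936e-04; σ = Eε = 68700 · -7.5936e-04 = -52.17 MPa.

-52.2 MPa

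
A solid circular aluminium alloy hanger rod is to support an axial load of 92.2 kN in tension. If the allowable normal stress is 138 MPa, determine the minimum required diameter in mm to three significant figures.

29.2 mm

Required area A ≥ P/σ_allow = 92200/138 = 668.1 mm².
For a solid circular section, d ≥ √(4A/π) = 29.17 mm.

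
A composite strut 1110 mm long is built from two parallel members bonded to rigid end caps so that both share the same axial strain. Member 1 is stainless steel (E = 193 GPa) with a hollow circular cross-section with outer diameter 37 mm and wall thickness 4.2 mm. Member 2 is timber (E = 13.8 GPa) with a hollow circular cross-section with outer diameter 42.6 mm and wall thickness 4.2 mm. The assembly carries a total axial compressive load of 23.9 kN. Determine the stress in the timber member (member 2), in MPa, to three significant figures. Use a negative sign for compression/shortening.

A_1 = 432.8 mm².
A_2 = 506.7 mm².
Equal strain + equilibrium ⇒ each member carries load in proportion to AE: A₁E₁ = 83530000 N, A₂E₂ = 6992000 N, ΣAE = 90520000 N.
σ₂ = P·E₂/ΣAE = -23900·13800/90520000 = -3.644 MPa.

-3.64 MPa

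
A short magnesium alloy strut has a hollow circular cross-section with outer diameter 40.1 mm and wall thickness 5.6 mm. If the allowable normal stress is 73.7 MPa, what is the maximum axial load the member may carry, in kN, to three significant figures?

A = 607 mm².
P_max = σ_allow · A = 73.7 · 607 = 44730 N = 44.73 kN.

44.7 kN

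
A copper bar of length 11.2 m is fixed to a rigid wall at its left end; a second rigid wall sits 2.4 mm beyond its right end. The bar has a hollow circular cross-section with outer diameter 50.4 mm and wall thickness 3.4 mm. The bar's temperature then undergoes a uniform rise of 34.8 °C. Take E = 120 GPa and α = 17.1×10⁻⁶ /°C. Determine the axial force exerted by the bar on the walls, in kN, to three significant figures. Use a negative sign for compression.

Free thermal expansion αLΔT = 17.1e-6 · 11200 · 34.8 = 6.665 mm.
The walls engage after the gap closes; constrained expansion = 6.665 − 2.4 = 4.265 mm.
The walls impose strain ε = −(4.265)/11200 = -3.8079e-04; σ = Eε = 120000 · -3.8079e-04 = -45.7 MPa.
Wall reaction R = σ·A = -45.7·502 = -22940 N = -22.94 kN.

-22.9 kN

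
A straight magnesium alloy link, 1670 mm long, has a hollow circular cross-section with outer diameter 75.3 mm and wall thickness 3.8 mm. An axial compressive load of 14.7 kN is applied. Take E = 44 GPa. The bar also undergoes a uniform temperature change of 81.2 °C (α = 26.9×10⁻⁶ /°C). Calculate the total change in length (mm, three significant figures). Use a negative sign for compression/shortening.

2.99 mm

A = 853.6 mm².
δ_mech = NL/(AE) = -14700·1670/(853.6·44000) = -0.6536 mm.
δ_thermal = αLΔT = 26.9e-6·1670·81.2 = 3.648 mm.
δ = δ_mech + δ_thermal = 2.994 mm.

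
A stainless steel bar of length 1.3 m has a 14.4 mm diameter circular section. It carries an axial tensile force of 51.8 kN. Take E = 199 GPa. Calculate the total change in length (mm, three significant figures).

A = 162.9 mm².
δ_mech = NL/(AE) = 51800·1300/(162.9·199000) = 2.078 mm.

2.08 mm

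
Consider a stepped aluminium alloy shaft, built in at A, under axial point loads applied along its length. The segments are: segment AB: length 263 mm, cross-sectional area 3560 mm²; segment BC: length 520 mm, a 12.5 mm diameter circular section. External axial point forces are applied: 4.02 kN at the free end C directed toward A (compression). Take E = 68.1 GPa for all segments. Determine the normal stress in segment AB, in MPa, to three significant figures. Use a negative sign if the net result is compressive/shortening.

-1.13 MPa

Internal axial forces (sectioning from the free end, tension +): N_BC = -4.02 kN, N_AB = -4.02 kN.
σ_AB = N_AB/A_AB = -4020/3560 = -1.129 MPa.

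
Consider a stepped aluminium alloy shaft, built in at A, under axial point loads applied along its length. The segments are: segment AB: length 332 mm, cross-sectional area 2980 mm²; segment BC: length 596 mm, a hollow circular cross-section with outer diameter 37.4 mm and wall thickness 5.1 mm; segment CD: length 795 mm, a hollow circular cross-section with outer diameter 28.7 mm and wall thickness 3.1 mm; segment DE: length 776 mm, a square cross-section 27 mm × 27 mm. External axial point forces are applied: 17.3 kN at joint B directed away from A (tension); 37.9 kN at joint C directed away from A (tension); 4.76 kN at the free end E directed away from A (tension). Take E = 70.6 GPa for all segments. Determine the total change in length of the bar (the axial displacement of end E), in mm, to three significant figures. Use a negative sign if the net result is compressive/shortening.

1.08 mm

Internal axial forces (sectioning from the free end, tension +): N_DE = 4.76 kN, N_CD = 4.76 kN, N_BC = 42.66 kN, N_AB = 59.96 kN.
A_BC = 517.5 mm².
A_CD = 249.3 mm².
A_DE = 729 mm².
δ_AB = 59960·332/(2980·70600) = 0.09462 mm
δ_BC = 42660·596/(517.5·70600) = 0.6959 mm
δ_CD = 4760·795/(249.3·70600) = 0.215 mm
δ_DE = 4760·776/(729·70600) = 0.07177 mm
δ = Σδ_i = 1.077 mm.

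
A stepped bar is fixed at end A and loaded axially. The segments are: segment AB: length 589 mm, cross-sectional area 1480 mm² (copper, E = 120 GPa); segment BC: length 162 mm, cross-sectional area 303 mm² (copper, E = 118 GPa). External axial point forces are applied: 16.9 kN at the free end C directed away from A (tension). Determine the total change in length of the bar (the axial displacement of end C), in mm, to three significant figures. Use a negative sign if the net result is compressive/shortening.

Internal axial forces (sectioning from the free end, tension +): N_BC = 16.9 kN, N_AB = 16.9 kN.
δ_AB = 16900·589/(1480·120000) = 0.05605 mm
δ_BC = 16900·162/(303·118000) = 0.07657 mm
δ = Σδ_i = 0.1326 mm.

0.133 mm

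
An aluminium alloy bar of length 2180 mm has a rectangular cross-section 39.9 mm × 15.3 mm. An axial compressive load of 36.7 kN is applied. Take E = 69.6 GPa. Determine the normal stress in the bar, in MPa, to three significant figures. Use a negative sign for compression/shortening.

A = 610.5 mm².
σ = N/A = -36700/610.5 = -60.12 MPa.

-60.1 MPa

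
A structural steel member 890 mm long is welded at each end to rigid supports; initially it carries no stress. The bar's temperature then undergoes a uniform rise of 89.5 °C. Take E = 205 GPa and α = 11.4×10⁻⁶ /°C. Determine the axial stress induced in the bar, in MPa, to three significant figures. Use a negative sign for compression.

Free thermal expansion αLΔT = 11.4e-6 · 890 · 89.5 = 0.9081 mm.
The walls impose strain ε = −(0.9081)/890 = -1.0203e-03; σ = Eε = 205000 · -1.0203e-03 = -209.2 MPa.

-209 MPa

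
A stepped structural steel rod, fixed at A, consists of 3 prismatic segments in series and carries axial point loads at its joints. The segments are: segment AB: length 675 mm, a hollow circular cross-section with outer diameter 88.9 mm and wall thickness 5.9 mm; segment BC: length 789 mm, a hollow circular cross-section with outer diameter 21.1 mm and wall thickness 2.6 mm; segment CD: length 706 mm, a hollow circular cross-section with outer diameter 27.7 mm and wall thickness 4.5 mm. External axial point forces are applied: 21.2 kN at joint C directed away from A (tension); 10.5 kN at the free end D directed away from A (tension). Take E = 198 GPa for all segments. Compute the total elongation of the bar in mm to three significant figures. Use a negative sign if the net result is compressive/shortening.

1.02 mm

Internal axial forces (sectioning from the free end, tension +): N_CD = 10.5 kN, N_BC = 31.7 kN, N_AB = 31.7 kN.
A_AB = 1538 mm².
A_BC = 151.1 mm².
A_CD = 328 mm².
δ_AB = 31700·675/(1538·198000) = 0.07025 mm
δ_BC = 31700·789/(151.1·198000) = 0.8359 mm
δ_CD = 10500·706/(328·198000) = 0.1142 mm
δ = Σδ_i = 1.02 mm.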